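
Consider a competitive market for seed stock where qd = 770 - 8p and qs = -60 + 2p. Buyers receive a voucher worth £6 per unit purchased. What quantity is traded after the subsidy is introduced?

q' = 115.6

Pre-subsidy: 770 - 8p = -60 + 2p gives p* = 83, q* = 106.
With the rebate, buyers effectively pay pb = ps − 6, where ps is the price sellers receive.
Demand in terms of ps becomes qd = 770 − 8(ps − 6) = 818 - 8ps. Setting this equal to supply: 818 - 8ps = -60 + 2ps, so ps = 87.8.
Buyers pay pb = 87.8 − 6 = 81.8; q' = -60 + 2·87.8 = 115.6.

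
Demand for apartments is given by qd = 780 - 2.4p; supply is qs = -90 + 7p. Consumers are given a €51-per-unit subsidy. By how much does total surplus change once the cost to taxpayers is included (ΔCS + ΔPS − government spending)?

Net change in total surplus = -109242/47

Pre-subsidy: 780 - 2.4p = -90 + 7p gives p* = 4350/47, q* = 26220/47.
With the rebate, buyers effectively pay pb = ps − 51, where ps is the price sellers receive.
Demand in terms of ps becomes qd = 780 − 2.4(ps − 51) = 902.4 - 2.4ps. Setting this equal to supply: 902.4 - 2.4ps = -90 + 7ps, so ps = 4962/47.
Buyers pay pb = 4962/47 − 51 = 2565/47; q' = -90 + 7·(4962/47) = 30504/47.
ΔCS = ½(26220/47 + 30504/47)(4350/47 − 2565/47) = 50626170/2209; ΔPS = ½(26220/47 + 30504/47)(4962/47 − 4350/47) = 17357544/2209.
Government spending = 51 × 30504/47 = 1555704/47.
Net change = 50626170/2209 + 17357544/2209 − 1555704/47 = -109242/47. The loss equals the DWL triangle ½·51·4284/47.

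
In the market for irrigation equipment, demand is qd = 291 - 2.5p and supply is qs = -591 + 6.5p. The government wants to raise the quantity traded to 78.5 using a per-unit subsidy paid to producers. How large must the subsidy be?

Required subsidy s = 18 per unit

At q = 78.5, invert demand for the buyer price: pb = (291 − 78.5)/2.5 = 85; invert supply for the seller price: ps = (78.5 − (-591))/6.5 = 103.
The subsidy must fill the gap: s = ps − pb = 103 − 85 = 18.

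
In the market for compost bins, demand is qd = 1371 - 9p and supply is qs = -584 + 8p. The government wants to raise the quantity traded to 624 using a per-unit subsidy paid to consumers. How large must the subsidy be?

Required subsidy s = 68 per unit

At q = 624, invert demand for the buyer price: pb = (1371 − 624)/9 = 83; invert supply for the seller price: ps = (624 − (-584))/8 = 151.
The subsidy must fill the gap: s = ps − pb = 151 − 83 = 68.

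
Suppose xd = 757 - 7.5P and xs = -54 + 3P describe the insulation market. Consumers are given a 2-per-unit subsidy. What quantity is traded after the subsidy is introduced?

Pre-subsidy: 757 - 7.5P = -54 + 3P gives P* = 1622/21, x* = 1244/7.
With the rebate, buyers effectively pay Pb = Ps − 2, where Ps is the price sellers receive.
Demand in terms of Ps becomes xd = 757 − 7.5(Ps − 2) = 772 - 7.5Ps. Setting this equal to supply: 772 - 7.5Ps = -54 + 3Ps, so Ps = 236/3.
Buyers pay Pb = 236/3 − 2 = 230/3; x' = -54 + 3·(236/3) = 182.

x' = 182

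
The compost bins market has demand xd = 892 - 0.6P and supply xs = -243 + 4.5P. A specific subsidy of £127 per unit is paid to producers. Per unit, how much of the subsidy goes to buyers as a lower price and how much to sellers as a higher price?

Buyers gain 1905/17 per unit; sellers gain 254/17 per unit

Pre-subsidy: 892 - 0.6P = -243 + 4.5P gives P* = 11350/51, x* = 12894/17.
With the subsidy, sellers receive Ps = Pb + 127 for each unit, where Pb is the price buyers pay.
Supply in terms of Pb becomes xs = -243 + 4.5(Pb + 127) = 328.5 + 4.5Pb. Setting this equal to demand: 892 - 0.6Pb = 328.5 + 4.5Pb, so Pb = 5635/51.
Sellers receive Ps = 5635/51 + 127 = 12112/51; x' = 892 − 0.6·(5635/51) = 14037/17.
Buyers' price falls by P* − Pb = 11350/51 − 5635/51 = 1905/17; sellers' price rises by Ps − P* = 12112/51 − 11350/51 = 254/17.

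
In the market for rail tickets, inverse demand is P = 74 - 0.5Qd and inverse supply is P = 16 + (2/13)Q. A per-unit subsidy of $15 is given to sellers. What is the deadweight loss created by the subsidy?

Deadweight loss = 2925/17

Pre-subsidy: 74 - 0.5Q = 16 + (2/13)Q gives Q* = 1508/17 and P* = 504/17.
With the subsidy, sellers receive Ps = Pb + 15 for each unit, where Pb is the price buyers pay.
On the curves, Pb = 74 - 0.5Q and Ps = 16 + (2/13)Q; the wedge Ps − Pb = 15 gives 16 + (2/13)Q − (74 - 0.5Q) = 15, so Q' = 1898/17.
Then Pb = 74 − 0.5·(1898/17) = 309/17 and Ps = 16 + (2/13)·(1898/17) = 564/17.
The subsidy expands output by 1898/17 − 1508/17 = 390/17 past the efficient level; on those units the gap between marginal cost and willingness to pay runs from 0 up to 15.
DWL = ½ × 15 × 390/17 = 2925/17.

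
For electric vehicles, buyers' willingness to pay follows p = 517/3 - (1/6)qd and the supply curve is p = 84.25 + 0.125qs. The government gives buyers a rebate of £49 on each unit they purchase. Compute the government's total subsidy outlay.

Pre-subsidy: 517/3 - (1/6)q = 84.25 + 0.125q gives q* = 302 and p* = 122.
With the rebate, buyers effectively pay pb = ps − 49, where ps is the price sellers receive.
On the curves, pb = 517/3 - (1/6)q and ps = 84.25 + 0.125q; the wedge ps − pb = 49 gives 84.25 + 0.125q − (517/3 - (1/6)q) = 49, so q' = 470.
Then pb = 517/3 − (1/6)·470 = 94 and ps = 84.25 + 0.125·470 = 143.
Government outlay = subsidy × quantity = 49 × 470 = 23030.

Government cost = £23030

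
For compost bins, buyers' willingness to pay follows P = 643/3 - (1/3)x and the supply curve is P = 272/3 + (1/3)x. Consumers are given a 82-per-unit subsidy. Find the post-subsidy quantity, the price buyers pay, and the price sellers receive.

Pre-subsidy: 643/3 - (1/3)x = 272/3 + (1/3)x gives x* = 185.5 and P* = 152.5.
With the rebate, buyers effectively pay Pb = Ps − 82, where Ps is the price sellers receive.
On the curves, Pb = 643/3 - (1/3)x and Ps = 272/3 + (1/3)x; the wedge Ps − Pb = 82 gives 272/3 + (1/3)x − (643/3 - (1/3)x) = 82, so x' = 308.5.
Then Pb = 643/3 − (1/3)·308.5 = 111.5 and Ps = 272/3 + (1/3)·308.5 = 193.5.

x' = 308.5; buyers pay 111.5; sellers receive 193.5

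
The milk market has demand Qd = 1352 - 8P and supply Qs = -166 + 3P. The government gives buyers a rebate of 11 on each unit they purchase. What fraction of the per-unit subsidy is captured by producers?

Producer share = 8/11

Pre-subsidy: 1352 - 8P = -166 + 3P gives P* = 138, Q* = 248.
With the rebate, buyers effectively pay Pb = Ps − 11, where Ps is the price sellers receive.
Demand in terms of Ps becomes Qd = 1352 − 8(Ps − 11) = 1440 - 8Ps. Setting this equal to supply: 1440 - 8Ps = -166 + 3Ps, so Ps = 146.
Buyers pay Pb = 146 − 11 = 135; Q' = -166 + 3·146 = 272.
Buyers' price falls by P* − Pb = 138 − 135 = 3; sellers' price rises by Ps − P* = 146 − 138 = 8.
So producers capture 8/11 = 8/11 of each unit of subsidy.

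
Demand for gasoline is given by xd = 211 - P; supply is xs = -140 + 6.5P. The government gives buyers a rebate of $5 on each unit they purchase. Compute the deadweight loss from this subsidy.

Pre-subsidy: 211 - P = -140 + 6.5P gives P* = 46.8, x* = 164.2.
With the rebate, buyers effectively pay Pb = Ps − 5, where Ps is the price sellers receive.
Demand in terms of Ps becomes xd = 211 − 1(Ps − 5) = 216 - Ps. Setting this equal to supply: 216 - Ps = -140 + 6.5Ps, so Ps = 712/15.
Buyers pay Pb = 712/15 − 5 = 637/15; x' = -140 + 6.5·(712/15) = 2528/15.
The subsidy expands output by 2528/15 − 164.2 = 13/3 past the efficient level; on those units the gap between marginal cost and willingness to pay runs from 0 up to 5.
DWL = ½ × 5 × 13/3 = 65/6.

Deadweight loss = 65/6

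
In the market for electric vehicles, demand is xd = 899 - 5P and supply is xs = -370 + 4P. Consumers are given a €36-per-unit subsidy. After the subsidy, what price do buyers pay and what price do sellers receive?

Pre-subsidy: 899 - 5P = -370 + 4P gives P* = 141, x* = 194.
With the rebate, buyers effectively pay Pb = Ps − 36, where Ps is the price sellers receive.
Demand in terms of Ps becomes xd = 899 − 5(Ps − 36) = 1079 - 5Ps. Setting this equal to supply: 1079 - 5Ps = -370 + 4Ps, so Ps = 161.
Buyers pay Pb = 161 − 36 = 125; x' = -370 + 4·161 = 274.

Buyers pay €125; sellers receive €161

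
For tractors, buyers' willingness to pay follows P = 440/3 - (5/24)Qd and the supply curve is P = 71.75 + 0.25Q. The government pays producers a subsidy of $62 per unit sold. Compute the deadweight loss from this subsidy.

Pre-subsidy: 440/3 - (5/24)Q = 71.75 + 0.25Q gives Q* = 1798/11 and P* = 4955/44.
With the subsidy, sellers receive Ps = Pb + 62 for each unit, where Pb is the price buyers pay.
On the curves, Pb = 440/3 - (5/24)Q and Ps = 71.75 + 0.25Q; the wedge Ps − Pb = 62 gives 71.75 + 0.25Q − (440/3 - (5/24)Q) = 62, so Q' = 3286/11.
Then Pb = 440/3 − (5/24)·(3286/11) = 3715/44 and Ps = 71.75 + 0.25·(3286/11) = 6443/44.
The subsidy expands output by 3286/11 − 1798/11 = 1488/11 past the efficient level; on those units the gap between marginal cost and willingness to pay runs from 0 up to 62.
DWL = ½ × 62 × 1488/11 = 46128/11.

Deadweight loss = 46128/11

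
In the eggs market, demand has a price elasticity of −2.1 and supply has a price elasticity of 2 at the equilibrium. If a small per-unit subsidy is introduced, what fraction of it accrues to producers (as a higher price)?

Producer share = 21/41

For a small subsidy around the equilibrium, the benefit split depends on the relative slopes, which at a point are proportional to the elasticities.
Buyer share = εs/(εs + |εd|) = 2/(2 + 2.1) = 20/41; seller share = |εd|/(εs + |εd|) = 21/41.
So producers capture 21/41 of the subsidy.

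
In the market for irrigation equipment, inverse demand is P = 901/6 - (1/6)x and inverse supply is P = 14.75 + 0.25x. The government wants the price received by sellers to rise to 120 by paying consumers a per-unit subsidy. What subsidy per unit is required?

At a seller price of 120, quantity supplied is -59 + 4·120 = 421.
Buyers absorb 421 only when they pay Pb = 901/6 − (1/6)·421 = 80.
s = Ps − Pb = 120 − 80 = 40.

Required subsidy s = 40 per unit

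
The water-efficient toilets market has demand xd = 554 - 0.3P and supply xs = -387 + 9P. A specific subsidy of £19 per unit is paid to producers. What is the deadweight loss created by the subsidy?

Deadweight loss = 3249/62

Pre-subsidy: 554 - 0.3P = -387 + 9P gives P* = 9410/93, x* = 16233/31.
With the subsidy, sellers receive Ps = Pb + 19 for each unit, where Pb is the price buyers pay.
Supply in terms of Pb becomes xs = -387 + 9(Pb + 19) = -216 + 9Pb. Setting this equal to demand: 554 - 0.3Pb = -216 + 9Pb, so Pb = 7700/93.
Sellers receive Ps = 7700/93 + 19 = 9467/93; x' = 554 − 0.3·(7700/93) = 16404/31.
The subsidy expands output by 16404/31 − 16233/31 = 171/31 past the efficient level; on those units the gap between marginal cost and willingness to pay runs from 0 up to 19.
DWL = ½ × 19 × 171/31 = 3249/62.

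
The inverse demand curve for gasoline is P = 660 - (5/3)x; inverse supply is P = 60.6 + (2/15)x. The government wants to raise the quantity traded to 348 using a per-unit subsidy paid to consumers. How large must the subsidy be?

At x = 348, from the demand curve buyers pay Pb = 660 − (5/3)·348 = 80; from the supply curve sellers need Ps = 60.6 + (2/15)·348 = 107.
The subsidy must fill the gap: s = Ps − Pb = 107 − 80 = 27.

Required subsidy s = 27 per unit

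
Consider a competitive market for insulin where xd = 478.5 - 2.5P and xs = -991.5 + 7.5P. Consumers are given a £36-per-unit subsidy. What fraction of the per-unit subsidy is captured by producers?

Pre-subsidy: 478.5 - 2.5P = -991.5 + 7.5P gives P* = 147, x* = 111.
With the rebate, buyers effectively pay Pb = Ps − 36, where Ps is the price sellers receive.
Demand in terms of Ps becomes xd = 478.5 − 2.5(Ps − 36) = 568.5 - 2.5Ps. Setting this equal to supply: 568.5 - 2.5Ps = -991.5 + 7.5Ps, so Ps = 156.
Buyers pay Pb = 156 − 36 = 120; x' = -991.5 + 7.5·156 = 178.5.
Buyers' price falls by P* − Pb = 147 − 120 = 27; sellers' price rises by Ps − P* = 156 − 147 = 9.
So producers capture 9/36 = 0.25 of each unit of subsidy.

Producer share = 0.25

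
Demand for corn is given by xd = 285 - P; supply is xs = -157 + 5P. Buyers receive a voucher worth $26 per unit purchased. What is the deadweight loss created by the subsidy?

Deadweight loss = 845/3

Pre-subsidy: 285 - P = -157 + 5P gives P* = 221/3, x* = 634/3.
With the rebate, buyers effectively pay Pb = Ps − 26, where Ps is the price sellers receive.
Demand in terms of Ps becomes xd = 285 − 1(Ps − 26) = 311 - Ps. Setting this equal to supply: 311 - Ps = -157 + 5Ps, so Ps = 78.
Buyers pay Pb = 78 − 26 = 52; x' = -157 + 5·78 = 233.
The subsidy expands output by 233 − 634/3 = 65/3 past the efficient level; on those units the gap between marginal cost and willingness to pay runs from 0 up to 26.
DWL = ½ × 26 × 65/3 = 845/3.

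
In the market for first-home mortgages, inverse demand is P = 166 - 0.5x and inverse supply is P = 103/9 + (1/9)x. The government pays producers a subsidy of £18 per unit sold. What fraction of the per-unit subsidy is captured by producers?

Producer share = 2/11

Pre-subsidy: 166 - 0.5x = 103/9 + (1/9)x gives x* = 2782/11 and P* = 435/11.
With the subsidy, sellers receive Ps = Pb + 18 for each unit, where Pb is the price buyers pay.
On the curves, Pb = 166 - 0.5x and Ps = 103/9 + (1/9)x; the wedge Ps − Pb = 18 gives 103/9 + (1/9)x − (166 - 0.5x) = 18, so x' = 3106/11.
Then Pb = 166 − 0.5·(3106/11) = 273/11 and Ps = 103/9 + (1/9)·(3106/11) = 471/11.
Buyers' price falls by P* − Pb = 435/11 − 273/11 = 162/11; sellers' price rises by Ps − P* = 471/11 − 435/11 = 36/11.
So producers capture (36/11)/18 = 2/11 of each unit of subsidy.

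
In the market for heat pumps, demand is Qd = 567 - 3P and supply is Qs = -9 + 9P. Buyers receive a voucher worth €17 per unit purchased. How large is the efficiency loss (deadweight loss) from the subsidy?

Deadweight loss = €325.125

Pre-subsidy: 567 - 3P = -9 + 9P gives P* = 48, Q* = 423.
With the rebate, buyers effectively pay Pb = Ps − 17, where Ps is the price sellers receive.
Demand in terms of Ps becomes Qd = 567 − 3(Ps − 17) = 618 - 3Ps. Setting this equal to supply: 618 - 3Ps = -9 + 9Ps, so Ps = 52.25.
Buyers pay Pb = 52.25 − 17 = 35.25; Q' = -9 + 9·52.25 = 461.25.
The subsidy expands output by 461.25 − 423 = 38.25 past the efficient level; on those units the gap between marginal cost and willingness to pay runs from 0 up to 17.
DWL = ½ × 17 × 38.25 = 325.125.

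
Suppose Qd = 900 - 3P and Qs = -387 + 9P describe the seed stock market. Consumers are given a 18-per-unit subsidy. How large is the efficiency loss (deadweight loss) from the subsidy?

Pre-subsidy: 900 - 3P = -387 + 9P gives P* = 107.25, Q* = 578.25.
With the rebate, buyers effectively pay Pb = Ps − 18, where Ps is the price sellers receive.
Demand in terms of Ps becomes Qd = 900 − 3(Ps − 18) = 954 - 3Ps. Setting this equal to supply: 954 - 3Ps = -387 + 9Ps, so Ps = 111.75.
Buyers pay Pb = 111.75 − 18 = 93.75; Q' = -387 + 9·111.75 = 618.75.
The subsidy expands output by 618.75 − 578.25 = 40.5 past the efficient level; on those units the gap between marginal cost and willingness to pay runs from 0 up to 18.
DWL = ½ × 18 × 40.5 = 364.5.

Deadweight loss = 364.5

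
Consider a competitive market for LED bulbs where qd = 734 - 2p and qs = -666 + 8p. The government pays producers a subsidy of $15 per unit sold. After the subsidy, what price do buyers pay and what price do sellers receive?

Buyers pay $128; sellers receive $143

Pre-subsidy: 734 - 2p = -666 + 8p gives p* = 140, q* = 454.
With the subsidy, sellers receive ps = pb + 15 for each unit, where pb is the price buyers pay.
Supply in terms of pb becomes qs = -666 + 8(pb + 15) = -546 + 8pb. Setting this equal to demand: 734 - 2pb = -546 + 8pb, so pb = 128.
Sellers receive ps = 128 + 15 = 143; q' = 734 − 2·128 = 478.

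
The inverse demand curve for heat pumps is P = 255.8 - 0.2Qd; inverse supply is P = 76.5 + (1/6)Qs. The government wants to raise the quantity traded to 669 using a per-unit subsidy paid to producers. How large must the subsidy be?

At Q = 669, from the demand curve buyers pay Pb = 255.8 − 0.2·669 = 122; from the supply curve sellers need Ps = 76.5 + (1/6)·669 = 188.
The subsidy must fill the gap: s = Ps − Pb = 188 − 122 = 66.

Required subsidy s = 66 per unit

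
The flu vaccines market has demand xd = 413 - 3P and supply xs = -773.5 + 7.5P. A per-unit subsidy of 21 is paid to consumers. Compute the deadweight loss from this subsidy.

Deadweight loss = 472.5

Pre-subsidy: 413 - 3P = -773.5 + 7.5P gives P* = 113, x* = 74.
With the rebate, buyers effectively pay Pb = Ps − 21, where Ps is the price sellers receive.
Demand in terms of Ps becomes xd = 413 − 3(Ps − 21) = 476 - 3Ps. Setting this equal to supply: 476 - 3Ps = -773.5 + 7.5Ps, so Ps = 119.
Buyers pay Pb = 119 − 21 = 98; x' = -773.5 + 7.5·119 = 119.
The subsidy expands output by 119 − 74 = 45 past the efficient level; on those units the gap between marginal cost and willingness to pay runs from 0 up to 21.
DWL = ½ × 21 × 45 = 472.5.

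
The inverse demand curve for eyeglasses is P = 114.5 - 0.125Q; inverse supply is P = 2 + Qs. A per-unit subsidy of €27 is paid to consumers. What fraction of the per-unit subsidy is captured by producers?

Pre-subsidy: 114.5 - 0.125Q = 2 + Q gives Q* = 100 and P* = 102.
With the rebate, buyers effectively pay Pb = Ps − 27, where Ps is the price sellers receive.
On the curves, Pb = 114.5 - 0.125Q and Ps = 2 + Q; the wedge Ps − Pb = 27 gives 2 + Q − (114.5 - 0.125Q) = 27, so Q' = 124.
Then Pb = 114.5 − 0.125·124 = 99 and Ps = 2 + 1·124 = 126.
Buyers' price falls by P* − Pb = 102 − 99 = 3; sellers' price rises by Ps − P* = 126 − 102 = 24.
So producers capture 24/27 = 8/9 of each unit of subsidy.

Producer share = 8/9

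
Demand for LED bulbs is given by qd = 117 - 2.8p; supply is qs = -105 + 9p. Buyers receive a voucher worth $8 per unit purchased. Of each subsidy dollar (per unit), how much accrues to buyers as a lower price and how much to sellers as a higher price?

Buyers gain 360/59 per unit; sellers gain 112/59 per unit

Pre-subsidy: 117 - 2.8p = -105 + 9p gives p* = 1110/59, q* = 3795/59.
With the rebate, buyers effectively pay pb = ps − 8, where ps is the price sellers receive.
Demand in terms of ps becomes qd = 117 − 2.8(ps − 8) = 139.4 - 2.8ps. Setting this equal to supply: 139.4 - 2.8ps = -105 + 9ps, so ps = 1222/59.
Buyers pay pb = 1222/59 − 8 = 750/59; q' = -105 + 9·(1222/59) = 4803/59.
Buyers' price falls by p* − pb = 1110/59 − 750/59 = 360/59; sellers' price rises by ps − p* = 1222/59 − 1110/59 = 112/59.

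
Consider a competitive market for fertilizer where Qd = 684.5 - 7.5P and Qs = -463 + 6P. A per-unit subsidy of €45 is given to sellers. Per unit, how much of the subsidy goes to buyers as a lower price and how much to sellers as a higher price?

Pre-subsidy: 684.5 - 7.5P = -463 + 6P gives P* = 85, Q* = 47.
With the subsidy, sellers receive Ps = Pb + 45 for each unit, where Pb is the price buyers pay.
Supply in terms of Pb becomes Qs = -463 + 6(Pb + 45) = -193 + 6Pb. Setting this equal to demand: 684.5 - 7.5Pb = -193 + 6Pb, so Pb = 65.
Sellers receive Ps = 65 + 45 = 110; Q' = 684.5 − 7.5·65 = 197.
Buyers' price falls by P* − Pb = 85 − 65 = 20; sellers' price rises by Ps − P* = 110 − 85 = 25.

Buyers gain €20 per unit; sellers gain €25 per unit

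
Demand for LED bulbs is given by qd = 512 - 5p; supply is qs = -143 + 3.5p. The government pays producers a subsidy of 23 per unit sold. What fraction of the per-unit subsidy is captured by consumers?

Consumer share = 7/17

Pre-subsidy: 512 - 5p = -143 + 3.5p gives p* = 1310/17, q* = 2154/17.
With the subsidy, sellers receive ps = pb + 23 for each unit, where pb is the price buyers pay.
Supply in terms of pb becomes qs = -143 + 3.5(pb + 23) = -62.5 + 3.5pb. Setting this equal to demand: 512 - 5pb = -62.5 + 3.5pb, so pb = 1149/17.
Sellers receive ps = 1149/17 + 23 = 1540/17; q' = 512 − 5·(1149/17) = 2959/17.
Buyers' price falls by p* − pb = 1310/17 − 1149/17 = 161/17; sellers' price rises by ps − p* = 1540/17 − 1310/17 = 230/17.
So consumers capture (161/17)/23 = 7/17 of each unit of subsidy.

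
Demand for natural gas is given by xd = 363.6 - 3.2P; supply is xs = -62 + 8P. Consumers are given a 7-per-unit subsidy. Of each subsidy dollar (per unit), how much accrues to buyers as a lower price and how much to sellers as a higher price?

Pre-subsidy: 363.6 - 3.2P = -62 + 8P gives P* = 38, x* = 242.
With the rebate, buyers effectively pay Pb = Ps − 7, where Ps is the price sellers receive.
Demand in terms of Ps becomes xd = 363.6 − 3.2(Ps − 7) = 386 - 3.2Ps. Setting this equal to supply: 386 - 3.2Ps = -62 + 8Ps, so Ps = 40.
Buyers pay Pb = 40 − 7 = 33; x' = -62 + 8·40 = 258.
Buyers' price falls by P* − Pb = 38 − 33 = 5; sellers' price rises by Ps − P* = 40 − 38 = 2.

Buyers gain 5 per unit; sellers gain 2 per unit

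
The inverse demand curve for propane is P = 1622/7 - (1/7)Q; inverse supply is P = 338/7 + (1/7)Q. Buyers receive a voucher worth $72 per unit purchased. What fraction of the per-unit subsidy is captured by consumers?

Consumer share = 0.5

Pre-subsidy: 1622/7 - (1/7)Q = 338/7 + (1/7)Q gives Q* = 642 and P* = 140.
With the rebate, buyers effectively pay Pb = Ps − 72, where Ps is the price sellers receive.
On the curves, Pb = 1622/7 - (1/7)Q and Ps = 338/7 + (1/7)Q; the wedge Ps − Pb = 72 gives 338/7 + (1/7)Q − (1622/7 - (1/7)Q) = 72, so Q' = 894.
Then Pb = 1622/7 − (1/7)·894 = 104 and Ps = 338/7 + (1/7)·894 = 176.
Buyers' price falls by P* − Pb = 140 − 104 = 36; sellers' price rises by Ps − P* = 176 − 140 = 36.
So consumers capture 36/72 = 0.5 of each unit of subsidy.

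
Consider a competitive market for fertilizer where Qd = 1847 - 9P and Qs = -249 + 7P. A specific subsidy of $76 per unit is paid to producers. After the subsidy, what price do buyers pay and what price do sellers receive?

Buyers pay $97.75; sellers receive $173.75

Pre-subsidy: 1847 - 9P = -249 + 7P gives P* = 131, Q* = 668.
With the subsidy, sellers receive Ps = Pb + 76 for each unit, where Pb is the price buyers pay.
Supply in terms of Pb becomes Qs = -249 + 7(Pb + 76) = 283 + 7Pb. Setting this equal to demand: 1847 - 9Pb = 283 + 7Pb, so Pb = 97.75.
Sellers receive Ps = 97.75 + 76 = 173.75; Q' = 1847 − 9·97.75 = 967.25.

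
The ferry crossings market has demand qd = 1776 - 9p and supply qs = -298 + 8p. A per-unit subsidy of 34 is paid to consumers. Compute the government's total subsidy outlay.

Government cost = 27948

Pre-subsidy: 1776 - 9p = -298 + 8p gives p* = 122, q* = 678.
With the rebate, buyers effectively pay pb = ps − 34, where ps is the price sellers receive.
Demand in terms of ps becomes qd = 1776 − 9(ps − 34) = 2082 - 9ps. Setting this equal to supply: 2082 - 9ps = -298 + 8ps, so ps = 140.
Buyers pay pb = 140 − 34 = 106; q' = -298 + 8·140 = 822.
Government outlay = subsidy × quantity = 34 × 822 = 27948.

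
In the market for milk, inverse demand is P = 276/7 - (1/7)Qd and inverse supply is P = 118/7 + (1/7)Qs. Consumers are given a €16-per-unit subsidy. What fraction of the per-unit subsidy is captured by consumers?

Pre-subsidy: 276/7 - (1/7)Q = 118/7 + (1/7)Q gives Q* = 79 and P* = 197/7.
With the rebate, buyers effectively pay Pb = Ps − 16, where Ps is the price sellers receive.
On the curves, Pb = 276/7 - (1/7)Q and Ps = 118/7 + (1/7)Q; the wedge Ps − Pb = 16 gives 118/7 + (1/7)Q − (276/7 - (1/7)Q) = 16, so Q' = 135.
Then Pb = 276/7 − (1/7)·135 = 141/7 and Ps = 118/7 + (1/7)·135 = 253/7.
Buyers' price falls by P* − Pb = 197/7 − 141/7 = 8; sellers' price rises by Ps − P* = 253/7 − 197/7 = 8.
So consumers capture 8/16 = 0.5 of each unit of subsidy.

Consumer share = 0.5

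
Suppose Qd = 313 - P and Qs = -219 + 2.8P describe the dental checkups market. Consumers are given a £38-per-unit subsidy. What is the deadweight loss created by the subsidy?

Pre-subsidy: 313 - P = -219 + 2.8P gives P* = 140, Q* = 173.
With the rebate, buyers effectively pay Pb = Ps − 38, where Ps is the price sellers receive.
Demand in terms of Ps becomes Qd = 313 − 1(Ps − 38) = 351 - Ps. Setting this equal to supply: 351 - Ps = -219 + 2.8Ps, so Ps = 150.
Buyers pay Pb = 150 − 38 = 112; Q' = -219 + 2.8·150 = 201.
The subsidy expands output by 201 − 173 = 28 past the efficient level; on those units the gap between marginal cost and willingness to pay runs from 0 up to 38.
DWL = ½ × 38 × 28 = 532.

Deadweight loss = £532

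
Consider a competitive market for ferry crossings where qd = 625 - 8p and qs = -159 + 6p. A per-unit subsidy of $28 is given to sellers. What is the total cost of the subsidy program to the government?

Government cost = $7644

Pre-subsidy: 625 - 8p = -159 + 6p gives p* = 56, q* = 177.
With the subsidy, sellers receive ps = pb + 28 for each unit, where pb is the price buyers pay.
Supply in terms of pb becomes qs = -159 + 6(pb + 28) = 9 + 6pb. Setting this equal to demand: 625 - 8pb = 9 + 6pb, so pb = 44.
Sellers receive ps = 44 + 28 = 72; q' = 625 − 8·44 = 273.
Government outlay = subsidy × quantity = 28 × 273 = 7644.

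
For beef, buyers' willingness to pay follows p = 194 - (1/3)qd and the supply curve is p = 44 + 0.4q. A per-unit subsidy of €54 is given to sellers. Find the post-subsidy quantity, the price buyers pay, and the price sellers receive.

q' = 3060/11; buyers pay 1114/11; sellers receive 1708/11

Pre-subsidy: 194 - (1/3)q = 44 + 0.4q gives q* = 2250/11 and p* = 1384/11.
With the subsidy, sellers receive ps = pb + 54 for each unit, where pb is the price buyers pay.
On the curves, pb = 194 - (1/3)q and ps = 44 + 0.4q; the wedge ps − pb = 54 gives 44 + 0.4q − (194 - (1/3)q) = 54, so q' = 3060/11.
Then pb = 194 − (1/3)·(3060/11) = 1114/11 and ps = 44 + 0.4·(3060/11) = 1708/11.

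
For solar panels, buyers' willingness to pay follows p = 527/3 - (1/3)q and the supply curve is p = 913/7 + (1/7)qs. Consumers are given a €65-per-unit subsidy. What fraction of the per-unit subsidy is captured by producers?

Pre-subsidy: 527/3 - (1/3)q = 913/7 + (1/7)q gives q* = 95 and p* = 144.
With the rebate, buyers effectively pay pb = ps − 65, where ps is the price sellers receive.
On the curves, pb = 527/3 - (1/3)q and ps = 913/7 + (1/7)q; the wedge ps − pb = 65 gives 913/7 + (1/7)q − (527/3 - (1/3)q) = 65, so q' = 231.5.
Then pb = 527/3 − (1/3)·231.5 = 98.5 and ps = 913/7 + (1/7)·231.5 = 163.5.
Buyers' price falls by p* − pb = 144 − 98.5 = 45.5; sellers' price rises by ps − p* = 163.5 − 144 = 19.5.
So producers capture 19.5/65 = 0.3 of each unit of subsidy.

Producer share = 0.3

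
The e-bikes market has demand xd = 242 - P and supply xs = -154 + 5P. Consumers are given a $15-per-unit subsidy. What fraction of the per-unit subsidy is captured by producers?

Producer share = 1/6

Pre-subsidy: 242 - P = -154 + 5P gives P* = 66, x* = 176.
With the rebate, buyers effectively pay Pb = Ps − 15, where Ps is the price sellers receive.
Demand in terms of Ps becomes xd = 242 − 1(Ps − 15) = 257 - Ps. Setting this equal to supply: 257 - Ps = -154 + 5Ps, so Ps = 68.5.
Buyers pay Pb = 68.5 − 15 = 53.5; x' = -154 + 5·68.5 = 188.5.
Buyers' price falls by P* − Pb = 66 − 53.5 = 12.5; sellers' price rises by Ps − P* = 68.5 − 66 = 2.5.
So producers capture 2.5/15 = 1/6 of each unit of subsidy.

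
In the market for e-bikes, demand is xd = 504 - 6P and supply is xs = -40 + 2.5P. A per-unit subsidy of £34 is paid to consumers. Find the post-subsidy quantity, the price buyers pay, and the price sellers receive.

x' = 180; buyers pay £54; sellers receive £88

Pre-subsidy: 504 - 6P = -40 + 2.5P gives P* = 64, x* = 120.
With the rebate, buyers effectively pay Pb = Ps − 34, where Ps is the price sellers receive.
Demand in terms of Ps becomes xd = 504 − 6(Ps − 34) = 708 - 6Ps. Setting this equal to supply: 708 - 6Ps = -40 + 2.5Ps, so Ps = 88.
Buyers pay Pb = 88 − 34 = 54; x' = -40 + 2.5·88 = 180.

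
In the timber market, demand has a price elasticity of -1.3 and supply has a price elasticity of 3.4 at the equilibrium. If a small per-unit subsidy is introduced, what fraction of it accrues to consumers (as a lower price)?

Consumer share = 34/47

For a small subsidy around the equilibrium, the benefit split depends on the relative slopes, which at a point are proportional to the elasticities.
Buyer share = εs/(εs + |εd|) = 3.4/(3.4 + 1.3) = 34/47; seller share = |εd|/(εs + |εd|) = 13/47.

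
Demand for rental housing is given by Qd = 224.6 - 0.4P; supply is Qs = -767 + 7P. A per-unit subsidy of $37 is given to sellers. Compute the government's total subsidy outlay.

Government cost = $6845

Pre-subsidy: 224.6 - 0.4P = -767 + 7P gives P* = 134, Q* = 171.
With the subsidy, sellers receive Ps = Pb + 37 for each unit, where Pb is the price buyers pay.
Supply in terms of Pb becomes Qs = -767 + 7(Pb + 37) = -508 + 7Pb. Setting this equal to demand: 224.6 - 0.4Pb = -508 + 7Pb, so Pb = 99.
Sellers receive Ps = 99 + 37 = 136; Q' = 224.6 − 0.4·99 = 185.
Government outlay = subsidy × quantity = 37 × 185 = 6845.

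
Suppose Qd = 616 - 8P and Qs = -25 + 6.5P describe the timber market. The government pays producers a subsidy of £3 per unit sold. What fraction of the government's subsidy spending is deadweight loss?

Pre-subsidy: 616 - 8P = -25 + 6.5P gives P* = 1282/29, Q* = 7608/29.
With the subsidy, sellers receive Ps = Pb + 3 for each unit, where Pb is the price buyers pay.
Supply in terms of Pb becomes Qs = -25 + 6.5(Pb + 3) = -5.5 + 6.5Pb. Setting this equal to demand: 616 - 8Pb = -5.5 + 6.5Pb, so Pb = 1243/29.
Sellers receive Ps = 1243/29 + 3 = 1330/29; Q' = 616 − 8·(1243/29) = 7920/29.
ΔCS = ½(7608/29 + 7920/29)(1282/29 − 1243/29) = 302796/841; ΔPS = ½(7608/29 + 7920/29)(1330/29 − 1282/29) = 372672/841.
Government spending = 3 × 7920/29 = 23760/29.
DWL = ½ × 3 × (7920/29 − 7608/29) = 468/29; fraction = (468/29) / (23760/29) = 13/660.

DWL / government spending = 13/660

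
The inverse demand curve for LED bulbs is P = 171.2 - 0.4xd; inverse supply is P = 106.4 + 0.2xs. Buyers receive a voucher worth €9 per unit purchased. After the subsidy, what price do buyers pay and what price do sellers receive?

Buyers pay €122; sellers receive €131

Pre-subsidy: 171.2 - 0.4x = 106.4 + 0.2x gives x* = 108 and P* = 128.
With the rebate, buyers effectively pay Pb = Ps − 9, where Ps is the price sellers receive.
On the curves, Pb = 171.2 - 0.4x and Ps = 106.4 + 0.2x; the wedge Ps − Pb = 9 gives 106.4 + 0.2x − (171.2 - 0.4x) = 9, so x' = 123.
Then Pb = 171.2 − 0.4·123 = 122 and Ps = 106.4 + 0.2·123 = 131.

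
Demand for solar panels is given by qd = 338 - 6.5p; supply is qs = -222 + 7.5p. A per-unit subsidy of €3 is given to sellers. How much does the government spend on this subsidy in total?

Pre-subsidy: 338 - 6.5p = -222 + 7.5p gives p* = 40, q* = 78.
With the subsidy, sellers receive ps = pb + 3 for each unit, where pb is the price buyers pay.
Supply in terms of pb becomes qs = -222 + 7.5(pb + 3) = -199.5 + 7.5pb. Setting this equal to demand: 338 - 6.5pb = -199.5 + 7.5pb, so pb = 1075/28.
Sellers receive ps = 1075/28 + 3 = 1159/28; q' = 338 − 6.5·(1075/28) = 4953/56.
Government outlay = subsidy × quantity = 3 × 4953/56 = 14859/56.

Government cost = 14859/56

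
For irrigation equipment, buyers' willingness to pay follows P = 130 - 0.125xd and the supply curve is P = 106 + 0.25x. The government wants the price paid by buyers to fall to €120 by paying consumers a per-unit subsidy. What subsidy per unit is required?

Required subsidy s = €6 per unit

At a buyer price of 120, quantity demanded is 1040 − 8·120 = 80.
Sellers supply 80 only when they receive Ps = 106 + 0.25·80 = 126.
s = Ps − Pb = 126 − 120 = 6.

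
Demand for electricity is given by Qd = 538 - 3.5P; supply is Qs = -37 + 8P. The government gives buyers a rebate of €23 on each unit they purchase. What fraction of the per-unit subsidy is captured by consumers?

Consumer share = 16/23

Pre-subsidy: 538 - 3.5P = -37 + 8P gives P* = 50, Q* = 363.
With the rebate, buyers effectively pay Pb = Ps − 23, where Ps is the price sellers receive.
Demand in terms of Ps becomes Qd = 538 − 3.5(Ps − 23) = 618.5 - 3.5Ps. Setting this equal to supply: 618.5 - 3.5Ps = -37 + 8Ps, so Ps = 57.
Buyers pay Pb = 57 − 23 = 34; Q' = -37 + 8·57 = 419.
Buyers' price falls by P* − Pb = 50 − 34 = 16; sellers' price rises by Ps − P* = 57 − 50 = 7.
So consumers capture 16/23 = 16/23 of each unit of subsidy.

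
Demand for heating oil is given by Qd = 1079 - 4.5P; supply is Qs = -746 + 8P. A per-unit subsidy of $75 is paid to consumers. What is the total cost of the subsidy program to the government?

Government cost = $47850

Pre-subsidy: 1079 - 4.5P = -746 + 8P gives P* = 146, Q* = 422.
With the rebate, buyers effectively pay Pb = Ps − 75, where Ps is the price sellers receive.
Demand in terms of Ps becomes Qd = 1079 − 4.5(Ps − 75) = 1416.5 - 4.5Ps. Setting this equal to supply: 1416.5 - 4.5Ps = -746 + 8Ps, so Ps = 173.
Buyers pay Pb = 173 − 75 = 98; Q' = -746 + 8·173 = 638.
Government outlay = subsidy × quantity = 75 × 638 = 47850.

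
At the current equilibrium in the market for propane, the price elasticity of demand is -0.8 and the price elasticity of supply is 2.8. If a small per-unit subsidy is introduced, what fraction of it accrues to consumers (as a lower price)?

Consumer share = 7/9

For a small subsidy around the equilibrium, the benefit split depends on the relative slopes, which at a point are proportional to the elasticities.
Buyer share = εs/(εs + |εd|) = 2.8/(2.8 + 0.8) = 7/9; seller share = |εd|/(εs + |εd|) = 2/9.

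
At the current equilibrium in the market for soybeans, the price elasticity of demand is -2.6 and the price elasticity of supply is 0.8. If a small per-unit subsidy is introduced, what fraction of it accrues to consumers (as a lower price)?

For a small subsidy around the equilibrium, the benefit split depends on the relative slopes, which at a point are proportional to the elasticities.
Buyer share = εs/(εs + |εd|) = 0.8/(0.8 + 2.6) = 4/17; seller share = |εd|/(εs + |εd|) = 13/17.

Consumer share = 4/17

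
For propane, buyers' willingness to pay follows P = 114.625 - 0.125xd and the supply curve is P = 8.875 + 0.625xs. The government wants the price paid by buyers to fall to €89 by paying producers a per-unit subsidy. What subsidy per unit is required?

Required subsidy s = €48 per unit

At a buyer price of 89, quantity demanded is 917 − 8·89 = 205.
Sellers supply 205 only when they receive Ps = 8.875 + 0.625·205 = 137.
s = Ps − Pb = 137 − 89 = 48.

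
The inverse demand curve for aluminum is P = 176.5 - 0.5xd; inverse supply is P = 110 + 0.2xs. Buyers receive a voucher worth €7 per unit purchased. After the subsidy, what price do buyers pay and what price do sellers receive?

Buyers pay €124; sellers receive €131

Pre-subsidy: 176.5 - 0.5x = 110 + 0.2x gives x* = 95 and P* = 129.
With the rebate, buyers effectively pay Pb = Ps − 7, where Ps is the price sellers receive.
On the curves, Pb = 176.5 - 0.5x and Ps = 110 + 0.2x; the wedge Ps − Pb = 7 gives 110 + 0.2x − (176.5 - 0.5x) = 7, so x' = 105.
Then Pb = 176.5 − 0.5·105 = 124 and Ps = 110 + 0.2·105 = 131.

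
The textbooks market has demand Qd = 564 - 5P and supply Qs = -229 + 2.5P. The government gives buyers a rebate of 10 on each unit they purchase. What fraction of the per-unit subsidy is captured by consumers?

Pre-subsidy: 564 - 5P = -229 + 2.5P gives P* = 1586/15, Q* = 106/3.
With the rebate, buyers effectively pay Pb = Ps − 10, where Ps is the price sellers receive.
Demand in terms of Ps becomes Qd = 564 − 5(Ps − 10) = 614 - 5Ps. Setting this equal to supply: 614 - 5Ps = -229 + 2.5Ps, so Ps = 112.4.
Buyers pay Pb = 112.4 − 10 = 102.4; Q' = -229 + 2.5·112.4 = 52.
Buyers' price falls by P* − Pb = 1586/15 − 102.4 = 10/3; sellers' price rises by Ps − P* = 112.4 − 1586/15 = 20/3.
So consumers capture (10/3)/10 = 1/3 of each unit of subsidy.

Consumer share = 1/3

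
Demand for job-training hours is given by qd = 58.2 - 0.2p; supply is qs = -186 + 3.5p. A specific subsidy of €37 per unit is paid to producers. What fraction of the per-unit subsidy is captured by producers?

Producer share = 2/37

Pre-subsidy: 58.2 - 0.2p = -186 + 3.5p gives p* = 66, q* = 45.
With the subsidy, sellers receive ps = pb + 37 for each unit, where pb is the price buyers pay.
Supply in terms of pb becomes qs = -186 + 3.5(pb + 37) = -56.5 + 3.5pb. Setting this equal to demand: 58.2 - 0.2pb = -56.5 + 3.5pb, so pb = 31.
Sellers receive ps = 31 + 37 = 68; q' = 58.2 − 0.2·31 = 52.
Buyers' price falls by p* − pb = 66 − 31 = 35; sellers' price rises by ps − p* = 68 − 66 = 2.
So producers capture 2/37 = 2/37 of each unit of subsidy.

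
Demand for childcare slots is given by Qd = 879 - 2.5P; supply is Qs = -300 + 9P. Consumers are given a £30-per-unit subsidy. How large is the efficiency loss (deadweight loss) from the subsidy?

Deadweight loss = 20250/23

Pre-subsidy: 879 - 2.5P = -300 + 9P gives P* = 2358/23, Q* = 14322/23.
With the rebate, buyers effectively pay Pb = Ps − 30, where Ps is the price sellers receive.
Demand in terms of Ps becomes Qd = 879 − 2.5(Ps − 30) = 954 - 2.5Ps. Setting this equal to supply: 954 - 2.5Ps = -300 + 9Ps, so Ps = 2508/23.
Buyers pay Pb = 2508/23 − 30 = 1818/23; Q' = -300 + 9·(2508/23) = 15672/23.
The subsidy expands output by 15672/23 − 14322/23 = 1350/23 past the efficient level; on those units the gap between marginal cost and willingness to pay runs from 0 up to 30.
DWL = ½ × 30 × 1350/23 = 20250/23.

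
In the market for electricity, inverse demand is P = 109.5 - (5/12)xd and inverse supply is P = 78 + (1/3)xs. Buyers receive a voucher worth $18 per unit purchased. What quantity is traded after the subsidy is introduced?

x' = 66

Pre-subsidy: 109.5 - (5/12)x = 78 + (1/3)x gives x* = 42 and P* = 92.
With the rebate, buyers effectively pay Pb = Ps − 18, where Ps is the price sellers receive.
On the curves, Pb = 109.5 - (5/12)x and Ps = 78 + (1/3)x; the wedge Ps − Pb = 18 gives 78 + (1/3)x − (109.5 - (5/12)x) = 18, so x' = 66.
Then Pb = 109.5 − (5/12)·66 = 82 and Ps = 78 + (1/3)·66 = 100.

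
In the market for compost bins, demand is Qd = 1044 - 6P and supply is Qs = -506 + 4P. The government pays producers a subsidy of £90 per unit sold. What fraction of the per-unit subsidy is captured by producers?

Producer share = 0.6

Pre-subsidy: 1044 - 6P = -506 + 4P gives P* = 155, Q* = 114.
With the subsidy, sellers receive Ps = Pb + 90 for each unit, where Pb is the price buyers pay.
Supply in terms of Pb becomes Qs = -506 + 4(Pb + 90) = -146 + 4Pb. Setting this equal to demand: 1044 - 6Pb = -146 + 4Pb, so Pb = 119.
Sellers receive Ps = 119 + 90 = 209; Q' = 1044 − 6·119 = 330.
Buyers' price falls by P* − Pb = 155 − 119 = 36; sellers' price rises by Ps − P* = 209 − 155 = 54.
So producers capture 54/90 = 0.6 of each unit of subsidy.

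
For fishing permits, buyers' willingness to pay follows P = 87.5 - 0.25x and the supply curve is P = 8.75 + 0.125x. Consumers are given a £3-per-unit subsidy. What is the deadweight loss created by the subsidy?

Deadweight loss = £12

Pre-subsidy: 87.5 - 0.25x = 8.75 + 0.125x gives x* = 210 and P* = 35.
With the rebate, buyers effectively pay Pb = Ps − 3, where Ps is the price sellers receive.
On the curves, Pb = 87.5 - 0.25x and Ps = 8.75 + 0.125x; the wedge Ps − Pb = 3 gives 8.75 + 0.125x − (87.5 - 0.25x) = 3, so x' = 218.
Then Pb = 87.5 − 0.25·218 = 33 and Ps = 8.75 + 0.125·218 = 36.
The subsidy expands output by 218 − 210 = 8 past the efficient level; on those units the gap between marginal cost and willingness to pay runs from 0 up to 3.
DWL = ½ × 3 × 8 = 12.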